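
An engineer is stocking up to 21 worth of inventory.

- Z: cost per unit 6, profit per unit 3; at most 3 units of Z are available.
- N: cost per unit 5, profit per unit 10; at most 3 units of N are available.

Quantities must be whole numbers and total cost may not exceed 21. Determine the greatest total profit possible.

33

This is a bounded integer knapsack.
Take 1×Z and 3×N: cost 21 ≤ 21, profit 1·3 + 3·10 = 33.
N has the best ratio (10/5) and is taken to its limit of 3; remaining capacity is filled optimally with the others.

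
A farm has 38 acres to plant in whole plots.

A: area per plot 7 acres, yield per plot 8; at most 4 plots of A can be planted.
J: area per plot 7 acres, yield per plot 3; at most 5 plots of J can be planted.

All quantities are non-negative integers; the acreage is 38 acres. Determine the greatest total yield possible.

35

4×A: area 28 ≤ 38, yield 4·8 = 32.
4×A and 1×J: area 35 ≤ 38, yield 4·8 + 1·3 = 35.
Best is 35.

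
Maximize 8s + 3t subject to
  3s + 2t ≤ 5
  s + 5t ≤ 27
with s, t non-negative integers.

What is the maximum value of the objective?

(s,t)=(1,1): 3·1+2·1=5≤5, 1·1+5·1=6≤27, objective 11.
(s,t)=(1,0): 3·1+2·0=3≤5, 1·1+5·0=1≤27, objective 8.
(s,t)=(0,2): 3·0+2·2=4≤5, 1·0+5·2=10≤27, objective 6.
(s,t)=(0,1): 3·0+2·1=2≤5, 1·0+5·1=5≤27, objective 3.
Maximum is 11 at (s,t)=(1,1).

11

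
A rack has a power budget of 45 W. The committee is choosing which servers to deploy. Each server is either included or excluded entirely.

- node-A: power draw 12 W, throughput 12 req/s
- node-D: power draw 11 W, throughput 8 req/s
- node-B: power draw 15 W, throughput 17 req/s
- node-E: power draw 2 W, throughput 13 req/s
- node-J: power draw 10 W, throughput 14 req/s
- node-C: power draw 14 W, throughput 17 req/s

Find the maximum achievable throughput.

61

This is an integer program with binary decision variables.
Allowing fractional choices, the relaxed optimum would be about 65.0, but servers are indivisible.
node-A + node-E + node-J + node-C: power draw 12 + 2 + 10 + 14 = 38 ≤ 45, throughput 12 + 13 + 14 + 17 = 56.
node-A + node-B + node-E + node-C: power draw 12 + 15 + 2 + 14 = 43 ≤ 45, throughput 12 + 17 + 13 + 17 = 59.
node-B + node-E + node-J + node-C: power draw 15 + 2 + 10 + 14 = 41 ≤ 45, throughput 17 + 13 + 14 + 17 = 61.
Best is node-B, node-E, node-J, and node-C with total throughput 61.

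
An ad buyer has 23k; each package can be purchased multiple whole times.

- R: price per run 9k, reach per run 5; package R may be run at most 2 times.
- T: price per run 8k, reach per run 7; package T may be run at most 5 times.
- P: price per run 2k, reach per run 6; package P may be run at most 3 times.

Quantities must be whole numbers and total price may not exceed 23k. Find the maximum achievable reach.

Take 2×T and 3×P: price 22 ≤ 23, reach 2·7 + 3·6 = 32.
P has the best ratio (6/2) and is taken to its limit of 3; remaining capacity is filled optimally with the others.

32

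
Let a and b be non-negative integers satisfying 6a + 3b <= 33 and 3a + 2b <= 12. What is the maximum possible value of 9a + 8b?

48

(a,b)=(0,6) is feasible, giving 48.
(a,b)=(0,5) is feasible, giving 40.
The best lattice point is (0,6), giving 48.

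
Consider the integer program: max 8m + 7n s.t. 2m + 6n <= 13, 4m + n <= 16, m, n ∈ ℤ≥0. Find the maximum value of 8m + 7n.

32

(m,n)=(4,0): 2·4+6·0=8≤13, 4·4+1·0=16≤16, objective 32.
(m,n)=(3,1): 2·3+6·1=12≤13, 4·3+1·1=13≤16, objective 31.
(m,n)=(3,0): 2·3+6·0=6≤13, 4·3+1·0=12≤16, objective 24.
No feasible integer point exceeds 32.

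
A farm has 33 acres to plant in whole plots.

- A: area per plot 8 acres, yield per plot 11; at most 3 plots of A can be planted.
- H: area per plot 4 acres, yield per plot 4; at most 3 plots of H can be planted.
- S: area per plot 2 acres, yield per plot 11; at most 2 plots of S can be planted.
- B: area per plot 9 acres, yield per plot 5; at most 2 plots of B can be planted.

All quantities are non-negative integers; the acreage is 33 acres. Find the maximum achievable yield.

59

3×A, 1×H, and 2×S: area 32 ≤ 33, yield 3·11 + 1·4 + 2·11 = 59.
2×A, 3×H, and 2×S: area 32 ≤ 33, yield 2·11 + 3·4 + 2·11 = 56.
Best is 59.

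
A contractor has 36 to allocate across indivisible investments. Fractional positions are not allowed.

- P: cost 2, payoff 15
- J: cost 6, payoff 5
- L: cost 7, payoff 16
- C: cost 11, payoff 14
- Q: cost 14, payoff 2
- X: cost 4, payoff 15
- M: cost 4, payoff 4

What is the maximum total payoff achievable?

P + J + L + C + X: cost 2 + 6 + 7 + 11 + 4 = 30 ≤ 36, payoff 15 + 5 + 16 + 14 + 15 = 65.
P + J + L + C + X + M: cost 2 + 6 + 7 + 11 + 4 + 4 = 34 ≤ 36, payoff 15 + 5 + 16 + 14 + 15 + 4 = 69.
Best is P, J, L, C, X, and M with total payoff 69.

69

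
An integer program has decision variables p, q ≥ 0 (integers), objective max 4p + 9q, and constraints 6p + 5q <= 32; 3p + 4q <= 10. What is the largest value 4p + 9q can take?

18

(p,q)=(0,2): 6·0+5·2=10≤32, 3·0+4·2=8≤10, objective 18.
(p,q)=(1,1): 6·1+5·1=11≤32, 3·1+4·1=7≤10, objective 13.
(p,q)=(0,1): 6·0+5·1=5≤32, 3·0+4·1=4≤10, objective 9.
Maximum is 18 at (p,q)=(0,2).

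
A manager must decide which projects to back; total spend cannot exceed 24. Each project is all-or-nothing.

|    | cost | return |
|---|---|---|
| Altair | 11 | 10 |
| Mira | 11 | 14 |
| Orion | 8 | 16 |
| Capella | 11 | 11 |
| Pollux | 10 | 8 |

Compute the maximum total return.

30

Allowing fractional choices, the relaxed optimum would be about 35.0, but projects are indivisible.
Orion + Capella: cost 8 + 11 = 19 ≤ 24, return 16 + 11 = 27.
Mira + Orion: cost 11 + 8 = 19 ≤ 24, return 14 + 16 = 30.
Best is Mira and Orion with total return 30.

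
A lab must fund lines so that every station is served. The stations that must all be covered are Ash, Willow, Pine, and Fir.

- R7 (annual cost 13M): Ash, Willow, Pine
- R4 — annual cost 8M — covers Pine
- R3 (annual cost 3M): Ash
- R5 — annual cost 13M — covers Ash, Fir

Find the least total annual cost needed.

26

This is an integer covering problem.
Choose R7 and R5: together they cover Ash, Willow, Pine, Fir — every station.
Total annual cost: 13 + 13 = 26.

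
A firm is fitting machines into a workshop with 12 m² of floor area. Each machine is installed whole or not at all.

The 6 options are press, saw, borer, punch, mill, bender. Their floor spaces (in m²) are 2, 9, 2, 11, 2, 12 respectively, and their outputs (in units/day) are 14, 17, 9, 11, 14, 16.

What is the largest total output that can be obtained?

37

This is an integer program with binary decision variables.
Take press, borer, and mill: floor space 2 + 2 + 2 = 6 ≤ 12, output 14 + 9 + 14 = 37.
No other feasible combination does better.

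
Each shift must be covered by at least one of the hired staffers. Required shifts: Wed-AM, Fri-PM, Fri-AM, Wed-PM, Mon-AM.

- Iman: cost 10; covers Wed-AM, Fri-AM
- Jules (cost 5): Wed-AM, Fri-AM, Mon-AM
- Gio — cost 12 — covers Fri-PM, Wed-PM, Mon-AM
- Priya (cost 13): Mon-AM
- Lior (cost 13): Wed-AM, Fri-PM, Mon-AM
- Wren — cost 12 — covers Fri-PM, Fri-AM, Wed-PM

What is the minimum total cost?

17

This is a weighted set-cover instance.
Choose Jules and Gio: together they cover Wed-AM, Fri-PM, Fri-AM, Wed-PM, Mon-AM — every shift.
Total cost: 5 + 12 = 17.
No cover costs less than 17.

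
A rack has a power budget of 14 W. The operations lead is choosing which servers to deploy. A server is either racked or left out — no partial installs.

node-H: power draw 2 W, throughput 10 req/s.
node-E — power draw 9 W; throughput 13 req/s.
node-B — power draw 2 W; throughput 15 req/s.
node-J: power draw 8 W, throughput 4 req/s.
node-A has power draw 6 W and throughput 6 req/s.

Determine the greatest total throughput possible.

Take node-H, node-E, and node-B: power draw 2 + 9 + 2 = 13 ≤ 14, throughput 10 + 13 + 15 = 38.
No other feasible combination does better.

38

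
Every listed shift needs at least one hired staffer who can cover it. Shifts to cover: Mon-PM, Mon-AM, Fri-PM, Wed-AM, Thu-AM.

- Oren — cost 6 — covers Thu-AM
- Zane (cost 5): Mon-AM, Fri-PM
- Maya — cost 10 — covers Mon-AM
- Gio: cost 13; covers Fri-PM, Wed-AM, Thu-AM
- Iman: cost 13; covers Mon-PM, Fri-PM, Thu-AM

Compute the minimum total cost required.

31

This is a weighted set-cover instance.
The greedy cost-per-new-shift heuristic would pick Zane, Oren, Gio, and Iman for 37, but a cheaper cover exists.
Choose Zane, Gio, and Iman: together they cover Mon-PM, Mon-AM, Fri-PM, Wed-AM, Thu-AM — every shift.
Total cost: 5 + 13 + 13 = 31.
No cover costs less than 31.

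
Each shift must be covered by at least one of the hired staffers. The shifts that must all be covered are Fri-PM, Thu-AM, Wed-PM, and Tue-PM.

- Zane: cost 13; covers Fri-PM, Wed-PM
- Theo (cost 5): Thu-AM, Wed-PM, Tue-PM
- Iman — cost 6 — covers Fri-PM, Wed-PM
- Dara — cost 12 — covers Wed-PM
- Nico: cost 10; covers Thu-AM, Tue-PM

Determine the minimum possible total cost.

11

Choose Theo and Iman: together they cover Fri-PM, Thu-AM, Wed-PM, Tue-PM — every shift.
Total cost: 5 + 6 = 11.
No cover costs less than 11.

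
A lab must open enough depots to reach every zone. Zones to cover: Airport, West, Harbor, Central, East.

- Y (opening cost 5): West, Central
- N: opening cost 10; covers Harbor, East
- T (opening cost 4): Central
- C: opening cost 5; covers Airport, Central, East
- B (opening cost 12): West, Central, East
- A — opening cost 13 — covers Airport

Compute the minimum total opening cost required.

20

This is an integer covering problem.
Choose Y, N, and C: together they cover Airport, West, Harbor, Central, East — every zone.
Total opening cost: 5 + 10 + 5 = 20.
No cover costs less than 20.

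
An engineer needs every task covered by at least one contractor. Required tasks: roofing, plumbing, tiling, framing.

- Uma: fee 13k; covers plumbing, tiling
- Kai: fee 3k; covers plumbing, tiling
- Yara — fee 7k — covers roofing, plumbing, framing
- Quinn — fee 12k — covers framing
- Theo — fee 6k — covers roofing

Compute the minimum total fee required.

Choose Kai and Yara: together they cover roofing, plumbing, tiling, framing — every task.
Total fee: 3 + 7 = 10.
No cover costs less than 10.

10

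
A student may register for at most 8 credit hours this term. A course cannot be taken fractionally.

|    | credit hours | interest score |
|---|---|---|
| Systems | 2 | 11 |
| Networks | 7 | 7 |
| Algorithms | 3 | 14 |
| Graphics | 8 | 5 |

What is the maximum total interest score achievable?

This is a 0-1 knapsack instance.
Allowing fractional choices, the relaxed optimum would be about 28.0, but courses are indivisible.
Systems: credit hours 2 ≤ 8, interest score 11.
Systems + Algorithms: credit hours 2 + 3 = 5 ≤ 8, interest score 11 + 14 = 25.
Algorithms: credit hours 3 ≤ 8, interest score 14.
Best is Systems and Algorithms with total interest score 25.

25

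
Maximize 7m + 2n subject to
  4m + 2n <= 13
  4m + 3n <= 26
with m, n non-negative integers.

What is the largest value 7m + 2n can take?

The continuous relaxation peaks at (3.25, 0) with value 22.75; rounding to a feasible lattice point costs some objective.
(m,n)=(3,0): 4·3+2·0=12≤13, 4·3+3·0=12≤26, objective 21.
(m,n)=(2,1): 4·2+2·1=10≤13, 4·2+3·1=11≤26, objective 16.
(m,n)=(2,0): 4·2+2·0=8≤13, 4·2+3·0=8≤26, objective 14.
The best lattice point is (3,0), giving 21.

21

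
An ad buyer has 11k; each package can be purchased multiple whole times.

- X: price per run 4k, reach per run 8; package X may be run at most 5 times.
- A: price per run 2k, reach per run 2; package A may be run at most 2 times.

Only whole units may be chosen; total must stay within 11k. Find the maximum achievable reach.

18

This is a bounded integer knapsack.
Take 2×X and 1×A: price 10 ≤ 11, reach 2·8 + 1·2 = 18.
No other integer combination yields more.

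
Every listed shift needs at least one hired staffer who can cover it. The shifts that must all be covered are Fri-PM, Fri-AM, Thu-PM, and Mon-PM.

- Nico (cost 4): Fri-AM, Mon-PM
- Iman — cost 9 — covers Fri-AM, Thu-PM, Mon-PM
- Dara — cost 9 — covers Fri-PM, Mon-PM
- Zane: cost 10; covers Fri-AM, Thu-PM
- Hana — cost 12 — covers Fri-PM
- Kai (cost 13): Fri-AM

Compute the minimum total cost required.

18

The greedy cost-per-new-shift heuristic would pick Nico, Iman, and Dara for 22, but a cheaper cover exists.
Choose Iman and Dara: together they cover Fri-PM, Fri-AM, Thu-PM, Mon-PM — every shift.
Total cost: 9 + 9 = 18.
No cover costs less than 18.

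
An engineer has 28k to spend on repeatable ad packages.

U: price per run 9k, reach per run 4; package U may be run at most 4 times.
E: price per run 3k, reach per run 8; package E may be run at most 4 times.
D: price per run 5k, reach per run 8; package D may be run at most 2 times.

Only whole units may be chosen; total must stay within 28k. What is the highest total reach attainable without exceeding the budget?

48

1×U, 3×E, and 2×D: price 28 ≤ 28, reach 1·4 + 3·8 + 2·8 = 44.
4×E and 2×D: price 22 ≤ 28, reach 4·8 + 2·8 = 48.
Best is 48.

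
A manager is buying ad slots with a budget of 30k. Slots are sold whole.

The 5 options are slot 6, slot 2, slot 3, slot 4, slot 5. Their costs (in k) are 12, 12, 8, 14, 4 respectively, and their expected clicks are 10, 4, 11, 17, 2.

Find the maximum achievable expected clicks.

30

slot 6 + slot 4 + slot 5: cost 12 + 14 + 4 = 30 ≤ 30, expected clicks 10 + 17 + 2 = 29.
slot 3 + slot 4 + slot 5: cost 8 + 14 + 4 = 26 ≤ 30, expected clicks 11 + 17 + 2 = 30.
slot 3 + slot 4: cost 8 + 14 = 22 ≤ 30, expected clicks 11 + 17 = 28.
Best is slot 3, slot 4, and slot 5 with total expected clicks 30.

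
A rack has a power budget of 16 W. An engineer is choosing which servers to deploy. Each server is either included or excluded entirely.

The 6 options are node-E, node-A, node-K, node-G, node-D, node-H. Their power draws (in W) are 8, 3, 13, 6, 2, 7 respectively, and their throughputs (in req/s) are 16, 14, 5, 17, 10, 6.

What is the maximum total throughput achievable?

43

Treat it as a binary knapsack problem.
Allowing fractional choices, the relaxed optimum would be about 51.0, but servers are indivisible.
node-A + node-G + node-D: power draw 3 + 6 + 2 = 11 ≤ 16, throughput 14 + 17 + 10 = 41.
node-E + node-G + node-D: power draw 8 + 6 + 2 = 16 ≤ 16, throughput 16 + 17 + 10 = 43.
Best is node-E, node-G, and node-D with total throughput 43.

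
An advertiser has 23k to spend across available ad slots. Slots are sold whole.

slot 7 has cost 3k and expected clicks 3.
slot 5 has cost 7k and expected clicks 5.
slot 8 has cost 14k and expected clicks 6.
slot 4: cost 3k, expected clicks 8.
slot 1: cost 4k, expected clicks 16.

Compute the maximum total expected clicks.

32

This is an integer program with binary decision variables.
Allowing fractional choices, the relaxed optimum would be about 34.6, but ad slots are indivisible.
slot 7 + slot 5 + slot 4 + slot 1: cost 3 + 7 + 3 + 4 = 17 ≤ 23, expected clicks 3 + 5 + 8 + 16 = 32.
slot 5 + slot 4 + slot 1: cost 7 + 3 + 4 = 14 ≤ 23, expected clicks 5 + 8 + 16 = 29.
slot 8 + slot 4 + slot 1: cost 14 + 3 + 4 = 21 ≤ 23, expected clicks 6 + 8 + 16 = 30.
Best is slot 7, slot 5, slot 4, and slot 1 with total expected clicks 32.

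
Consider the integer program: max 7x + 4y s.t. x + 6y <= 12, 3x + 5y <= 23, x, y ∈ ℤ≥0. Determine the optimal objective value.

Relaxing integrality, the LP optimum is 53.67 at (x,y) = (7.67, 0), which is not an integer point.
(x,y)=(7,0): 1·7+6·0=7≤12, 3·7+5·0=21≤23, objective 49.
(x,y)=(6,1): 1·6+6·1=12≤12, 3·6+5·1=23≤23, objective 46.
(x,y)=(6,0): 1·6+6·0=6≤12, 3·6+5·0=18≤23, objective 42.
Maximum is 49 at (x,y)=(7,0).

49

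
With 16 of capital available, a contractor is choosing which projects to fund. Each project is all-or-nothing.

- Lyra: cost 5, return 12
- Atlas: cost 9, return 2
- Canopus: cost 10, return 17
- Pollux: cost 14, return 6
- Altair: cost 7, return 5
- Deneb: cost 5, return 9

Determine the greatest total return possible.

29

Lyra + Canopus: cost 5 + 10 = 15 ≤ 16, return 12 + 17 = 29.
Lyra + Deneb: cost 5 + 5 = 10 ≤ 16, return 12 + 9 = 21.
Canopus + Deneb: cost 10 + 5 = 15 ≤ 16, return 17 + 9 = 26.
Best is Lyra and Canopus with total return 29.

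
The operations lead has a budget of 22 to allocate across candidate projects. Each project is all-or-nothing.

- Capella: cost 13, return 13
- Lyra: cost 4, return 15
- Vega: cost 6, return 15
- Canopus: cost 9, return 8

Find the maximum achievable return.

38

This is an integer program with binary decision variables.
Allowing fractional choices, the relaxed optimum would be about 42.0, but projects are indivisible.
Lyra + Vega: cost 4 + 6 = 10 ≤ 22, return 15 + 15 = 30.
Lyra + Vega + Canopus: cost 4 + 6 + 9 = 19 ≤ 22, return 15 + 15 + 8 = 38.
Capella + Lyra: cost 13 + 4 = 17 ≤ 22, return 13 + 15 = 28.
Best is Lyra, Vega, and Canopus with total return 38.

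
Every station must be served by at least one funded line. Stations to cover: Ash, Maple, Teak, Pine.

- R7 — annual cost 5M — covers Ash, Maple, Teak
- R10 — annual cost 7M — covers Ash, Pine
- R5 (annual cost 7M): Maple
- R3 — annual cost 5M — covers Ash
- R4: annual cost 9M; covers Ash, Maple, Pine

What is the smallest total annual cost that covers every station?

This is a weighted set-cover instance.
Choose R7 and R10: together they cover Ash, Maple, Teak, Pine — every station.
Total annual cost: 5 + 7 = 12.
No cover costs less than 12.

12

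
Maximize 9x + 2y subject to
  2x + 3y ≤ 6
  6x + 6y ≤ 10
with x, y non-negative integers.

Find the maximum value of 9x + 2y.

Relaxing integrality, the LP optimum is 15.00 at (x,y) = (1.67, 0), which is not an integer point.
(x,y)=(1,0): 2·1+3·0=2≤6, 6·1+6·0=6≤10, objective 9.
(x,y)=(0,1): 2·0+3·1=3≤6, 6·0+6·1=6≤10, objective 2.
No feasible integer point exceeds 9.

9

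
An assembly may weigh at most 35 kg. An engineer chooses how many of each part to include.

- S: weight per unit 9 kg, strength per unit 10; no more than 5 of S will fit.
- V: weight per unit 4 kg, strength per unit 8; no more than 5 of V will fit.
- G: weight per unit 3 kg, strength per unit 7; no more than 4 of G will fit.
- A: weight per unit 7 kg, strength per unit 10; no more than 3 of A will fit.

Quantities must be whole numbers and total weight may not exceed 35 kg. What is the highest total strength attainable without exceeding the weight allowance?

This is a bounded integer knapsack.
G has the best ratio (7/3); taking only G gives at most 4×7 = 28 (stopped by the supply cap of 4).
Mixing does better — 4×V, 4×G, and 1×A: weight 35 ≤ 35, strength 4·8 + 4·7 + 1·10 = 70.

70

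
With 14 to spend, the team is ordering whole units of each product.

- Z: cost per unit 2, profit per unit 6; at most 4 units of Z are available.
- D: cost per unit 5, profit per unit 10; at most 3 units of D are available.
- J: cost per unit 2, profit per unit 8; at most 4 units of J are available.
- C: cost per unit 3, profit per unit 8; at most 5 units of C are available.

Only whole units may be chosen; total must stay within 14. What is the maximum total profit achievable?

This is a bounded integer knapsack.
J has the best ratio (8/2); taking only J gives at most 4×8 = 32 (stopped by the supply cap of 4).
Mixing does better — 3×Z and 4×J: cost 14 ≤ 14, profit 3·6 + 4·8 = 50.

50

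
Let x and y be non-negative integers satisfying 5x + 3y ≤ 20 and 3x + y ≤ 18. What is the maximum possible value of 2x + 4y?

The continuous relaxation peaks at (0, 6.67) with value 26.67; rounding to a feasible lattice point costs some objective.
(x,y)=(0,6): 5·0+3·6=18≤20, 3·0+1·6=6≤18, objective 24.
(x,y)=(1,5): 5·1+3·5=20≤20, 3·1+1·5=8≤18, objective 22.
(x,y)=(0,5): 5·0+3·5=15≤20, 3·0+1·5=5≤18, objective 20.
The best lattice point is (0,6), giving 24.

24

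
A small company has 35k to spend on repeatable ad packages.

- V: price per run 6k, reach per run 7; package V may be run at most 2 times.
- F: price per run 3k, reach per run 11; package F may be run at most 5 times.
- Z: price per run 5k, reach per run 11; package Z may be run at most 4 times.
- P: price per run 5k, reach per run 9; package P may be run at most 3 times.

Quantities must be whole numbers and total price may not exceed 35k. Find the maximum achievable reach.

This is a bounded integer knapsack.
F has the best ratio (11/3); taking only F gives at most 5×11 = 55 (stopped by the supply cap of 5).
Mixing does better — 5×F and 4×Z: price 35 ≤ 35, reach 5·11 + 4·11 = 99.

99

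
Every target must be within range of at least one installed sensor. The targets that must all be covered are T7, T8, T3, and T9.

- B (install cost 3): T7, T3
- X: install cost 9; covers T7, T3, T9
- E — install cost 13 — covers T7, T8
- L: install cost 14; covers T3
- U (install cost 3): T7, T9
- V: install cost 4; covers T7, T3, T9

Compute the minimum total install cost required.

17

Choose E and V: together they cover T7, T8, T3, T9 — every target.
Total install cost: 13 + 4 = 17.
No cover costs less than 17.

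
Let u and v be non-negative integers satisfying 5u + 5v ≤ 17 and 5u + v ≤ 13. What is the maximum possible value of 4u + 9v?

27

Relaxing integrality, the LP optimum is 30.60 at (u,v) = (0, 3.4), which is not an integer point.
(u,v)=(0,3): 5·0+5·3=15≤17, 5·0+1·3=3≤13, objective 27.
(u,v)=(1,2): 5·1+5·2=15≤17, 5·1+1·2=7≤13, objective 22.
(u,v)=(0,2): 5·0+5·2=10≤17, 5·0+1·2=2≤13, objective 18.
No feasible integer point exceeds 27.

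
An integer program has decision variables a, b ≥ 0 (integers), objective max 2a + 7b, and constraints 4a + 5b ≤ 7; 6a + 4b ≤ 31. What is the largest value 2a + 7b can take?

Relaxing integrality, the LP optimum is 9.80 at (a,b) = (0, 1.4), which is not an integer point.
(a,b)=(0,1): 4·0+5·1=5≤7, 6·0+4·1=4≤31, objective 7.
(a,b)=(1,0): 4·1+5·0=4≤7, 6·1+4·0=6≤31, objective 2.
(a,b)=(0,0): 4·0+5·0=0≤7, 6·0+4·0=0≤31, objective 0.
No feasible integer point exceeds 7.

7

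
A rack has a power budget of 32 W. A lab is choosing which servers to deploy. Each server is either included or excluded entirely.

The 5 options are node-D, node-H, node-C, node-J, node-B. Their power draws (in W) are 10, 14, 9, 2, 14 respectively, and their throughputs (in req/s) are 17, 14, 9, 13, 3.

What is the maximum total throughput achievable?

44

This is a 0-1 knapsack instance.
node-H + node-C + node-J: power draw 14 + 9 + 2 = 25 ≤ 32, throughput 14 + 9 + 13 = 36.
node-D + node-C + node-J: power draw 10 + 9 + 2 = 21 ≤ 32, throughput 17 + 9 + 13 = 39.
node-D + node-H + node-J: power draw 10 + 14 + 2 = 26 ≤ 32, throughput 17 + 14 + 13 = 44.
Best is node-D, node-H, and node-J with total throughput 44.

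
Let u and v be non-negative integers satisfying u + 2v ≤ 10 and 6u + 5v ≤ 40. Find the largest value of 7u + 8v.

52

The continuous relaxation peaks at (4.29, 2.86) with value 52.86; rounding to a feasible lattice point costs some objective.
(u,v)=(4,3) is feasible, giving 52.
(u,v)=(5,2) is feasible, giving 51.
Maximum is 52 at (u,v)=(4,3).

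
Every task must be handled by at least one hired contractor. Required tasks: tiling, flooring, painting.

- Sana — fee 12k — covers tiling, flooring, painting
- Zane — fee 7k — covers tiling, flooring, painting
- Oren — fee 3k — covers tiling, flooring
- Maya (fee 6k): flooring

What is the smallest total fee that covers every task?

7

The greedy cost-per-new-task heuristic would pick Oren and Zane for 10, but a cheaper cover exists.
Zane alone covers tiling, flooring, painting — every task.
Total fee: 7.
No cover costs less than 7.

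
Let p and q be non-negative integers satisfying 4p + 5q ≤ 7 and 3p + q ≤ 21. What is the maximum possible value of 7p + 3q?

7

(p,q)=(1,0) is feasible, giving 7.
(p,q)=(0,1) is feasible, giving 3.
(p,q)=(0,0) is feasible, giving 0.
Maximum is 7 at (p,q)=(1,0).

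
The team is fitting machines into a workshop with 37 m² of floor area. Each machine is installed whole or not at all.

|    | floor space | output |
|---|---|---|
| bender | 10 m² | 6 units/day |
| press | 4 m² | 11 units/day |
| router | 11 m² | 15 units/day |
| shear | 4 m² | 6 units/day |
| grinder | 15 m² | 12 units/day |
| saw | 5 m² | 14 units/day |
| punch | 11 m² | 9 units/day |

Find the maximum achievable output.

55

bender + press + router + shear + saw: floor space 10 + 4 + 11 + 4 + 5 = 34 ≤ 37, output 6 + 11 + 15 + 6 + 14 = 52.
press + router + grinder + saw: floor space 4 + 11 + 15 + 5 = 35 ≤ 37, output 11 + 15 + 12 + 14 = 52.
press + router + shear + saw + punch: floor space 4 + 11 + 4 + 5 + 11 = 35 ≤ 37, output 11 + 15 + 6 + 14 + 9 = 55.
Best is press, router, shear, saw, and punch with total output 55.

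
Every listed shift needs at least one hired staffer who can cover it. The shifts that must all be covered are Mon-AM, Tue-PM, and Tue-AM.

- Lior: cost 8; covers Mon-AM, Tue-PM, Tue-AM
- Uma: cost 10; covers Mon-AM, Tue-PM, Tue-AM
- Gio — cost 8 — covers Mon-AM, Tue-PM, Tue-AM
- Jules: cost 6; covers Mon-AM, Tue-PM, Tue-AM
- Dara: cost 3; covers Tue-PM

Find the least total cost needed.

6

Jules alone covers Mon-AM, Tue-PM, Tue-AM — every shift.
Total cost: 6.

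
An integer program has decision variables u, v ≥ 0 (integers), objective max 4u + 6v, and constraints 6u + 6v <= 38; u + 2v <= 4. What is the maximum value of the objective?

(u,v)=(4,0): 6·4+6·0=24≤38, 1·4+2·0=4≤4, objective 16.
(u,v)=(3,0): 6·3+6·0=18≤38, 1·3+2·0=3≤4, objective 12.
No feasible integer point exceeds 16.

16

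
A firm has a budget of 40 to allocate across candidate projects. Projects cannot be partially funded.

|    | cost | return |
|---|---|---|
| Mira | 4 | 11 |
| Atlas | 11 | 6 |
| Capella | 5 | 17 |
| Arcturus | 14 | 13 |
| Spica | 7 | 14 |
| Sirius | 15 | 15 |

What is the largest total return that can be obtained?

57

This is an integer program with binary decision variables.
Take Mira, Capella, Spica, and Sirius: cost 4 + 5 + 7 + 15 = 31 ≤ 40, return 11 + 17 + 14 + 15 = 57.
No other feasible combination does better.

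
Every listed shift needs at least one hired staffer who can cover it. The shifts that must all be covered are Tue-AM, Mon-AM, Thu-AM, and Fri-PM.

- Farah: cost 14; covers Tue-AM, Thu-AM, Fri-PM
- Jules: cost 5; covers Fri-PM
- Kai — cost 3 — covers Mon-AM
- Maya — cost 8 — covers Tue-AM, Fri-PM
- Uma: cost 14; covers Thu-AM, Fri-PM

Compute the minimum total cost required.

This is an integer covering problem.
The greedy cost-per-new-shift heuristic would pick Kai, Maya, and Farah for 25, but a cheaper cover exists.
Choose Farah and Kai: together they cover Tue-AM, Mon-AM, Thu-AM, Fri-PM — every shift.
Total cost: 14 + 3 = 17.
No cover costs less than 17.

17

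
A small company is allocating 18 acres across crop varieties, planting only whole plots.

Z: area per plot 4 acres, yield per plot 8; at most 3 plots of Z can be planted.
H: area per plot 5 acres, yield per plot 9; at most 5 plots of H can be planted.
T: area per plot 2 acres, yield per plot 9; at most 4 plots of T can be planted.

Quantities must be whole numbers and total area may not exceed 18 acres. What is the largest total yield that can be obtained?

1×Z, 1×H, and 4×T: area 17 ≤ 18, yield 1·8 + 1·9 + 4·9 = 53.
2×H and 4×T: area 18 ≤ 18, yield 2·9 + 4·9 = 54.
Best is 54.

54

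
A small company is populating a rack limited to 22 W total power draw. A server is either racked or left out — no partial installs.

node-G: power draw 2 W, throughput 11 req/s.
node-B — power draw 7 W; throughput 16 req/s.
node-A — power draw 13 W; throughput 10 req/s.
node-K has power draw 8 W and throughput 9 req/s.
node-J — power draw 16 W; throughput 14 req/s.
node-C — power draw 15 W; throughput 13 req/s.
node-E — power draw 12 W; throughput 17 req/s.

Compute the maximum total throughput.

Take node-G, node-B, and node-E: power draw 2 + 7 + 12 = 21 ≤ 22, throughput 11 + 16 + 17 = 44.
No other feasible combination does better.

44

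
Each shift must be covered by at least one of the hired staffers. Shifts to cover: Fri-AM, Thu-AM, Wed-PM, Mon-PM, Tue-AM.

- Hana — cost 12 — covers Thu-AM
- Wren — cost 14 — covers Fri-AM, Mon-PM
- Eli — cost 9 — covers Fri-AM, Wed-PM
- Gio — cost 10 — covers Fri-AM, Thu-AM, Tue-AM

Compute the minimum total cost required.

33

Choose Wren, Eli, and Gio: together they cover Fri-AM, Thu-AM, Wed-PM, Mon-PM, Tue-AM — every shift.
Total cost: 14 + 9 + 10 = 33.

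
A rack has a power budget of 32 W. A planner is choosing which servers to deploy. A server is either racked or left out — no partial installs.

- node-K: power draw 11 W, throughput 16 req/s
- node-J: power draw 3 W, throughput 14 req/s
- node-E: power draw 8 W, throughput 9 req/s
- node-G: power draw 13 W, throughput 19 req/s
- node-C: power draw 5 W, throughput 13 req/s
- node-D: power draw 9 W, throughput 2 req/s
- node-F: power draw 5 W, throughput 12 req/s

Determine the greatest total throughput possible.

64

Allowing fractional choices, the relaxed optimum would be about 66.7, but servers are indivisible.
node-K + node-J + node-G + node-C: power draw 11 + 3 + 13 + 5 = 32 ≤ 32, throughput 16 + 14 + 19 + 13 = 62.
node-K + node-J + node-E + node-C + node-F: power draw 11 + 3 + 8 + 5 + 5 = 32 ≤ 32, throughput 16 + 14 + 9 + 13 + 12 = 64.
node-K + node-J + node-G + node-F: power draw 11 + 3 + 13 + 5 = 32 ≤ 32, throughput 16 + 14 + 19 + 12 = 61.
Best is node-K, node-J, node-E, node-C, and node-F with total throughput 64.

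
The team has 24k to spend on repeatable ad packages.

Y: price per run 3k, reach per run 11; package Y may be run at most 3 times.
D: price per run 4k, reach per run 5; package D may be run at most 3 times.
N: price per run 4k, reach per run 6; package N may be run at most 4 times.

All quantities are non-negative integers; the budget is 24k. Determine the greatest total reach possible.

3×Y, 1×D, and 2×N: price 21 ≤ 24, reach 3·11 + 1·5 + 2·6 = 50.
3×Y and 3×N: price 21 ≤ 24, reach 3·11 + 3·6 = 51.
Best is 51.

51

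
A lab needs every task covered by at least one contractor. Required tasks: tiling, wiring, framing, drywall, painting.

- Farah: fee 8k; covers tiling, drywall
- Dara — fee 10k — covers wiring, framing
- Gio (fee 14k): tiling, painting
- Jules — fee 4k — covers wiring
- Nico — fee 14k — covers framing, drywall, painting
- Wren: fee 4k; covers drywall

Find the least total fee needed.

Choose Farah, Jules, and Nico: together they cover tiling, wiring, framing, drywall, painting — every task.
Total fee: 8 + 4 + 14 = 26.
No cover costs less than 26.

26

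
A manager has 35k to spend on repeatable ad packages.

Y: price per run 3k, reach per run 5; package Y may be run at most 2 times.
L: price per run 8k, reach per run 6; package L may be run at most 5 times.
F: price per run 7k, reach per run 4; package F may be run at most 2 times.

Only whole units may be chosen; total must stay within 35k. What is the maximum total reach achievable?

This is a bounded integer knapsack.
1×Y and 4×L: price 35 ≤ 35, reach 1·5 + 4·6 = 29.
2×Y and 3×L: price 30 ≤ 35, reach 2·5 + 3·6 = 28.
Best is 29.

29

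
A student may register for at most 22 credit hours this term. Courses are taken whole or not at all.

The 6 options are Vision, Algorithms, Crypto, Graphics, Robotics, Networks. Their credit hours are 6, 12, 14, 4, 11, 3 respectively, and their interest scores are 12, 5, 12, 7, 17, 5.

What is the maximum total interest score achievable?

Vision + Robotics: credit hours 6 + 11 = 17 ≤ 22, interest score 12 + 17 = 29.
Vision + Graphics + Robotics: credit hours 6 + 4 + 11 = 21 ≤ 22, interest score 12 + 7 + 17 = 36.
Vision + Robotics + Networks: credit hours 6 + 11 + 3 = 20 ≤ 22, interest score 12 + 17 + 5 = 34.
Best is Vision, Graphics, and Robotics with total interest score 36.

36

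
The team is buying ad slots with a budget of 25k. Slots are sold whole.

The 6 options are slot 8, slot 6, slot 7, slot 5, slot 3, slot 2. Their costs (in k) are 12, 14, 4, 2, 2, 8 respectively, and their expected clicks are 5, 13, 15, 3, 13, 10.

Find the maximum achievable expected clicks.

Treat it as a binary knapsack problem.
Allowing fractional choices, the relaxed optimum would be about 49.4, but ad slots are indivisible.
slot 7 + slot 5 + slot 3 + slot 2: cost 4 + 2 + 2 + 8 = 16 ≤ 25, expected clicks 15 + 3 + 13 + 10 = 41.
slot 6 + slot 7 + slot 5 + slot 3: cost 14 + 4 + 2 + 2 = 22 ≤ 25, expected clicks 13 + 15 + 3 + 13 = 44.
slot 6 + slot 7 + slot 3: cost 14 + 4 + 2 = 20 ≤ 25, expected clicks 13 + 15 + 13 = 41.
Best is slot 6, slot 7, slot 5, and slot 3 with total expected clicks 44.

44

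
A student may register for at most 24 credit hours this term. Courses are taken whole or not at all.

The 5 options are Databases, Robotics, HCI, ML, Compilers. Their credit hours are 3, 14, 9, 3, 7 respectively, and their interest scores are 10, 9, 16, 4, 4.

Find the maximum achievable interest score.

Take Databases, HCI, ML, and Compilers: credit hours 3 + 9 + 3 + 7 = 22 ≤ 24, interest score 10 + 16 + 4 + 4 = 34.
No other feasible combination does better.

34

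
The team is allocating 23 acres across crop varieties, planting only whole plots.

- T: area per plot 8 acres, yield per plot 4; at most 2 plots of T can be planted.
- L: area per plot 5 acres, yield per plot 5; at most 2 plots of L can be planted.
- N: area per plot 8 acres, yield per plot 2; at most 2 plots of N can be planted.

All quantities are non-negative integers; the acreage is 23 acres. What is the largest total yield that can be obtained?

14

2×T and 1×L: area 21 ≤ 23, yield 2·4 + 1·5 = 13.
1×T and 2×L: area 18 ≤ 23, yield 1·4 + 2·5 = 14.
Best is 14.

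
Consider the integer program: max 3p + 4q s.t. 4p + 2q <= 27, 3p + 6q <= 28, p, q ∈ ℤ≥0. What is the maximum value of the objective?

(p,q)=(5,2) is feasible, giving 23.
(p,q)=(6,1) is feasible, giving 22.
Maximum is 23 at (p,q)=(5,2).

23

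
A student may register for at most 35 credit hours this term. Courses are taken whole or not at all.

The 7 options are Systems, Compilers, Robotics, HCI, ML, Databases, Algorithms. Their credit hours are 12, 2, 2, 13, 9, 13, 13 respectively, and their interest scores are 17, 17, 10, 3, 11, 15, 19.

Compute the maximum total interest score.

Take Systems, Compilers, Robotics, and Algorithms: credit hours 12 + 2 + 2 + 13 = 29 ≤ 35, interest score 17 + 17 + 10 + 19 = 63.
No other feasible combination does better.

63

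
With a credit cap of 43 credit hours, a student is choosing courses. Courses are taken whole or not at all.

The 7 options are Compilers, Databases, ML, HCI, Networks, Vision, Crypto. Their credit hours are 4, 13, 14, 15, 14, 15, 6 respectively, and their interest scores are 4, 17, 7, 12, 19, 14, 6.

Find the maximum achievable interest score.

50

Databases + HCI + Networks: credit hours 13 + 15 + 14 = 42 ≤ 43, interest score 17 + 12 + 19 = 48.
Compilers + Databases + Networks + Crypto: credit hours 4 + 13 + 14 + 6 = 37 ≤ 43, interest score 4 + 17 + 19 + 6 = 46.
Databases + Networks + Vision: credit hours 13 + 14 + 15 = 42 ≤ 43, interest score 17 + 19 + 14 = 50.
Best is Databases, Networks, and Vision with total interest score 50.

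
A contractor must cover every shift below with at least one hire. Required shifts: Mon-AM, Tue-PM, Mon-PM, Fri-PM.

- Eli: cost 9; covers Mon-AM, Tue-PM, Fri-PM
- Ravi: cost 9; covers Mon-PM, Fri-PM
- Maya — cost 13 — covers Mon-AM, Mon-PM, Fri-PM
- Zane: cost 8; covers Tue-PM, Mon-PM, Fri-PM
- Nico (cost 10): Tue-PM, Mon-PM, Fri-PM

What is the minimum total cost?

This is a weighted set-cover instance.
Choose Eli and Zane: together they cover Mon-AM, Tue-PM, Mon-PM, Fri-PM — every shift.
Total cost: 9 + 8 = 17.

17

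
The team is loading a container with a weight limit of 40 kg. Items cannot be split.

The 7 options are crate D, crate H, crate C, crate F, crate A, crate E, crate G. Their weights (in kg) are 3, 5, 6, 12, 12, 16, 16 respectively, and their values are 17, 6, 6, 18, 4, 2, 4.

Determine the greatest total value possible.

51

crate D + crate H + crate C + crate F: weight 3 + 5 + 6 + 12 = 26 ≤ 40, value 17 + 6 + 6 + 18 = 47.
crate D + crate H + crate F + crate A: weight 3 + 5 + 12 + 12 = 32 ≤ 40, value 17 + 6 + 18 + 4 = 45.
crate D + crate H + crate C + crate F + crate A: weight 3 + 5 + 6 + 12 + 12 = 38 ≤ 40, value 17 + 6 + 6 + 18 + 4 = 51.
Best is crate D, crate H, crate C, crate F, and crate A with total value 51.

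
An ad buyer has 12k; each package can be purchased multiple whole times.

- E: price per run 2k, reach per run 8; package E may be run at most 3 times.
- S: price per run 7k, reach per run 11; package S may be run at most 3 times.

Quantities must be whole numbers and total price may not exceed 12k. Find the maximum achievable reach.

Take 2×E and 1×S: price 11 ≤ 12, reach 2·8 + 1·11 = 27.
No other integer combination yields more.

27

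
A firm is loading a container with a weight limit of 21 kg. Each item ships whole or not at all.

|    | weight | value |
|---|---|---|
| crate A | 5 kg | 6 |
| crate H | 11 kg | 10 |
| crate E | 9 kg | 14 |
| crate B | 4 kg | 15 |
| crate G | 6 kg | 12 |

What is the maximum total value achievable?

Allowing fractional choices, the relaxed optimum would be about 43.4, but items are indivisible.
crate E + crate B + crate G: weight 9 + 4 + 6 = 19 ≤ 21, value 14 + 15 + 12 = 41.
crate H + crate B + crate G: weight 11 + 4 + 6 = 21 ≤ 21, value 10 + 15 + 12 = 37.
Best is crate E, crate B, and crate G with total value 41.

41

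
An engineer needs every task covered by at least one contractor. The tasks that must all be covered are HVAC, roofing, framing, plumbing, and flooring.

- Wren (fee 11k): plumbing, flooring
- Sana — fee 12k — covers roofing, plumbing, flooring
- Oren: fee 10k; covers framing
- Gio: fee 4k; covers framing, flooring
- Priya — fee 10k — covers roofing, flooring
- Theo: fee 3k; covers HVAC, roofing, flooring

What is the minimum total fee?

18

Choose Wren, Gio, and Theo: together they cover HVAC, roofing, framing, plumbing, flooring — every task.
Total fee: 11 + 4 + 3 = 18.
No cover costs less than 18.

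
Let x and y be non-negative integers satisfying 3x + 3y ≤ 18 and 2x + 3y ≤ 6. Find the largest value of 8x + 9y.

(x,y)=(3,0) is feasible, giving 24.
(x,y)=(2,0) is feasible, giving 16.
No feasible integer point exceeds 24.

24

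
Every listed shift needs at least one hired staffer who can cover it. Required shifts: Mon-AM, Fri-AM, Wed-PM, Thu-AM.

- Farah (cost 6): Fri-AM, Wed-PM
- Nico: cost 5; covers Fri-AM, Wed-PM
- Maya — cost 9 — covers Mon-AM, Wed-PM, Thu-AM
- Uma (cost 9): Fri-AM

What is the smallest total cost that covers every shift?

14

This is an integer covering problem.
Choose Nico and Maya: together they cover Mon-AM, Fri-AM, Wed-PM, Thu-AM — every shift.
Total cost: 5 + 9 = 14.
No cover costs less than 14.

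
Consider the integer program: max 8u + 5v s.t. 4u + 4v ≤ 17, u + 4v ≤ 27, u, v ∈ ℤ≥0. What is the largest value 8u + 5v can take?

32

(u,v)=(4,0) is feasible, giving 32.
(u,v)=(3,1) is feasible, giving 29.
(u,v)=(3,0) is feasible, giving 24.
Maximum is 32 at (u,v)=(4,0).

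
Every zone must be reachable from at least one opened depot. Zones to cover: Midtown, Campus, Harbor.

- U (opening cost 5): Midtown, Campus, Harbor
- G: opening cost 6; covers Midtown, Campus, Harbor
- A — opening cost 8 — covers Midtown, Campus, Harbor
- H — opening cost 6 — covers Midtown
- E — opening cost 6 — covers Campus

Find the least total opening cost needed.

U alone covers Midtown, Campus, Harbor — every zone.
Total opening cost: 5.
No cover costs less than 5.

5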